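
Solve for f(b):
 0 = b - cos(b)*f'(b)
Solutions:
 f(b) = C1 + Integral(b/cos(b), b)


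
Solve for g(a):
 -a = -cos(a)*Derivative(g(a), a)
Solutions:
 g(a) = C1 + Integral(a/cos(a), a)


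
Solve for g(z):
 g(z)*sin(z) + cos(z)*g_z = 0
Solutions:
 g(z) = C1*cos(z)


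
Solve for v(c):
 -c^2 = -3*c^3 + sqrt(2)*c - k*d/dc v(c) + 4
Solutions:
 v(c) = C1 - 3*c^4/(4*k) + c^3/(3*k) + sqrt(2)*c^2/(2*k) + 4*c/k


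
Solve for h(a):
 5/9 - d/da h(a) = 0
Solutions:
 h(a) = C1 + 5*a/9


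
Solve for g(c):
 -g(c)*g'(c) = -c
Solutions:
 g(c) = -sqrt(C1 + c^2)
 g(c) = sqrt(C1 + c^2)


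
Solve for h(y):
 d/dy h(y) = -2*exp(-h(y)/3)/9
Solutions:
 h(y) = 3*log(C1 - 2*y/27)


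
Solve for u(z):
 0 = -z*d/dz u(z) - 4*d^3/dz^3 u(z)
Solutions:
 u(z) = C1 + Integral(C2*airyai(-2^(1/3)*z/2) + C3*airybi(-2^(1/3)*z/2), z)


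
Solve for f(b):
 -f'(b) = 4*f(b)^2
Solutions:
 f(b) = 1/(C1 + 4*b)


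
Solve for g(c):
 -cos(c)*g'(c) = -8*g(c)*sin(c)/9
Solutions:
 g(c) = C1/cos(c)^(8/9)


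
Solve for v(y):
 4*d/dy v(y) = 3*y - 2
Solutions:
 v(y) = C1 + 3*y^2/8 - y/2


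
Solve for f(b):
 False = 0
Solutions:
 f(b) = C1 - 5*b*acos(-b/2)/7 + zoo*b - 5*sqrt(4 - b^2)/7


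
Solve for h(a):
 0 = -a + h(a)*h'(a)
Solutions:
 h(a) = -sqrt(C1 + a^2)
 h(a) = sqrt(C1 + a^2)


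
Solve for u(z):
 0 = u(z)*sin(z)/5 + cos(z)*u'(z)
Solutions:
 u(z) = C1*cos(z)^(1/5)


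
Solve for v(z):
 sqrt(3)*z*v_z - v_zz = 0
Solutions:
 v(z) = C1 + C2*erfi(sqrt(2)*3^(1/4)*z/2)


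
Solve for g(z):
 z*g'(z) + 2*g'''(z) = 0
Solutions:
 g(z) = C1 + Integral(C2*airyai(-2^(2/3)*z/2) + C3*airybi(-2^(2/3)*z/2), z)


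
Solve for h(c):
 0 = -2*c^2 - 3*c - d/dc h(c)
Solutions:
 h(c) = C1 - 2*c^3/3 - 3*c^2/2


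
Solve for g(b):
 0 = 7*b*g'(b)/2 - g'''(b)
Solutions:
 g(b) = C1 + Integral(C2*airyai(2^(2/3)*7^(1/3)*b/2) + C3*airybi(2^(2/3)*7^(1/3)*b/2), b)


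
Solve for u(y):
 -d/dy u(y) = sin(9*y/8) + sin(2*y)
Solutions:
 u(y) = C1 + 8*cos(9*y/8)/9 + cos(2*y)/2


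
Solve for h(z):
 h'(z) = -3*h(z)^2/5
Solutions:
 h(z) = 5/(C1 + 3*z)


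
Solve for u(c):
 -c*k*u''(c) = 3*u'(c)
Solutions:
 u(c) = C1 + c^(((re(k) - 3)*re(k) + im(k)^2)/(re(k)^2 + im(k)^2))*(C2*sin(3*log(c)*Abs(im(k))/(re(k)^2 + im(k)^2)) + C3*cos(3*log(c)*im(k)/(re(k)^2 + im(k)^2)))


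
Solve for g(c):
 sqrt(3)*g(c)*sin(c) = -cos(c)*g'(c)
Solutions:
 g(c) = C1*cos(c)^(sqrt(3))


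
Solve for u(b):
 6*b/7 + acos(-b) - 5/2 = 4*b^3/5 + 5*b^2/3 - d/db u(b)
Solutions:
 u(b) = C1 + b^4/5 + 5*b^3/9 - 3*b^2/7 - b*acos(-b) + 5*b/2 - sqrt(1 - b^2)


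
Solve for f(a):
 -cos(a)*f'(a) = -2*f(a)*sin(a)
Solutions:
 f(a) = C1/cos(a)^2


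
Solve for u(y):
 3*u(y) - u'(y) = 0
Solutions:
 u(y) = C1*exp(3*y)


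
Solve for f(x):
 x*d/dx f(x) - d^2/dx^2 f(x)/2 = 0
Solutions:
 f(x) = C1 + C2*erfi(x)


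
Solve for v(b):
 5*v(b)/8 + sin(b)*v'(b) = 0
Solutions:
 v(b) = C1*(cos(b) + 1)^(5/16)/(cos(b) - 1)^(5/16)


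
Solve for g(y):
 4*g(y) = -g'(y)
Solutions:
 g(y) = C1*exp(-4*y)


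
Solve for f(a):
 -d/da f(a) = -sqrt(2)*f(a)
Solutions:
 f(a) = C1*exp(sqrt(2)*a)


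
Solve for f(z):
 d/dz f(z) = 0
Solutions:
 f(z) = C1


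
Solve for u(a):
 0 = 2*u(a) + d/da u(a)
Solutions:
 u(a) = C1*exp(-2*a)


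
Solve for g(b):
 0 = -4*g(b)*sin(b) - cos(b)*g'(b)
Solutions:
 g(b) = C1*cos(b)^4


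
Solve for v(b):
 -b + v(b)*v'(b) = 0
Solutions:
 v(b) = -sqrt(C1 + b^2)
 v(b) = sqrt(C1 + b^2)


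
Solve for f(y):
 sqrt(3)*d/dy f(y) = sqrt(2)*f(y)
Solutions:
 f(y) = C1*exp(sqrt(6)*y/3)


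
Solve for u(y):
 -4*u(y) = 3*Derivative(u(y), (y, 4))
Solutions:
 u(y) = (C1*sin(3^(3/4)*y/3) + C2*cos(3^(3/4)*y/3))*exp(-3^(3/4)*y/3) + (C3*sin(3^(3/4)*y/3) + C4*cos(3^(3/4)*y/3))*exp(3^(3/4)*y/3)


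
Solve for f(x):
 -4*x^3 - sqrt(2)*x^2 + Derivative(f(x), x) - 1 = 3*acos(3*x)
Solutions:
 f(x) = C1 + x^4 + sqrt(2)*x^3/3 + 3*x*acos(3*x) + x - sqrt(1 - 9*x^2)


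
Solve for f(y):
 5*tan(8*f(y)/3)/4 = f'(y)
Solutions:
 f(y) = -3*asin(C1*exp(10*y/3))/8 + 3*pi/8
 f(y) = 3*asin(C1*exp(10*y/3))/8


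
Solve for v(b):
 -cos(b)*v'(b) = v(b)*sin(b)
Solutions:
 v(b) = C1*cos(b)


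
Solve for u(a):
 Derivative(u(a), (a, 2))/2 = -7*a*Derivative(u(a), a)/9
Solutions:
 u(a) = C1 + C2*erf(sqrt(7)*a/3)


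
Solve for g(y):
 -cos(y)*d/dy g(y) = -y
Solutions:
 g(y) = C1 + Integral(y/cos(y), y)


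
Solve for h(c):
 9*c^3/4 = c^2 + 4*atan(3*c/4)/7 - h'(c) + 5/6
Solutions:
 h(c) = C1 - 9*c^4/16 + c^3/3 + 4*c*atan(3*c/4)/7 + 5*c/6 - 8*log(9*c^2 + 16)/21


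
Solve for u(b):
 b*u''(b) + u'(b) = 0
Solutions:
 u(b) = C1 + C2*log(b)


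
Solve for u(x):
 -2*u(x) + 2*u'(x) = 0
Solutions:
 u(x) = C1*exp(x)


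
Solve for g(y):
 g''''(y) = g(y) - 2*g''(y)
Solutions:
 g(y) = C1*exp(-y*sqrt(-1 + sqrt(2))) + C2*exp(y*sqrt(-1 + sqrt(2))) + C3*sin(y*sqrt(1 + sqrt(2))) + C4*cos(y*sqrt(1 + sqrt(2)))


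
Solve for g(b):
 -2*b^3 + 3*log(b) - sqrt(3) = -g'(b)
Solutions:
 g(b) = C1 + b^4/2 - 3*b*log(b) + sqrt(3)*b + 3*b


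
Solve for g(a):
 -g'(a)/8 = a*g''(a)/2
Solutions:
 g(a) = C1 + C2*a^(3/4)


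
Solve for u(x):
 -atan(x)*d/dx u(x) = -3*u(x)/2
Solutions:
 u(x) = C1*exp(3*Integral(1/atan(x), x)/2)


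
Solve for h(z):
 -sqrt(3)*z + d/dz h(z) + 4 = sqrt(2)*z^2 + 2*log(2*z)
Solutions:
 h(z) = C1 + sqrt(2)*z^3/3 + sqrt(3)*z^2/2 + 2*z*log(z) - 6*z + z*log(4)


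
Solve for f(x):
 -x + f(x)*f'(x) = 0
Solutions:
 f(x) = -sqrt(C1 + x^2)
 f(x) = sqrt(C1 + x^2)


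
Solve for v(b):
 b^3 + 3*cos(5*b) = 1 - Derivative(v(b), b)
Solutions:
 v(b) = C1 - b^4/4 + b - 3*sin(5*b)/5


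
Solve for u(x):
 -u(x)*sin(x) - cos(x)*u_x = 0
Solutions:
 u(x) = C1*cos(x)


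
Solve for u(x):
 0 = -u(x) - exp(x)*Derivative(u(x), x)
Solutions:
 u(x) = C1*exp(exp(-x))


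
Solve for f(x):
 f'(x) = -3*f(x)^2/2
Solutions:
 f(x) = 2/(C1 + 3*x)


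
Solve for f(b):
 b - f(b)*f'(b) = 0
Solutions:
 f(b) = -sqrt(C1 + b^2)
 f(b) = sqrt(C1 + b^2)


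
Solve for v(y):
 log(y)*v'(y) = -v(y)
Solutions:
 v(y) = C1*exp(-li(y))


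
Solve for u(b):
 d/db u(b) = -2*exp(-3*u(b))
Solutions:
 u(b) = log(C1 - 6*b)/3
 u(b) = log((-3^(1/3) - 3^(5/6)*I)*(C1 - 2*b)^(1/3)/2)
 u(b) = log((-3^(1/3) + 3^(5/6)*I)*(C1 - 2*b)^(1/3)/2)


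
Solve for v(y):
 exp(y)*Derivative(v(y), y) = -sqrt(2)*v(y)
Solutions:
 v(y) = C1*exp(sqrt(2)*exp(-y))


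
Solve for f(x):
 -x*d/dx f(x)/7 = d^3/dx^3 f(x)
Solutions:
 f(x) = C1 + Integral(C2*airyai(-7^(2/3)*x/7) + C3*airybi(-7^(2/3)*x/7), x)


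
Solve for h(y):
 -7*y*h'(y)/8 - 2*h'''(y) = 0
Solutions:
 h(y) = C1 + Integral(C2*airyai(-2^(2/3)*7^(1/3)*y/4) + C3*airybi(-2^(2/3)*7^(1/3)*y/4), y)


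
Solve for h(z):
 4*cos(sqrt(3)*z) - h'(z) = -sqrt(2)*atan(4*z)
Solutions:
 h(z) = C1 + sqrt(2)*(z*atan(4*z) - log(16*z^2 + 1)/8) + 4*sqrt(3)*sin(sqrt(3)*z)/3


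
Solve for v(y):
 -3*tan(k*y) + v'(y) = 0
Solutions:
 v(y) = C1 + 3*Piecewise((-log(cos(k*y))/k, Ne(k, 0)), (0, True))


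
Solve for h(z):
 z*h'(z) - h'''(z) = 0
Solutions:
 h(z) = C1 + Integral(C2*airyai(z) + C3*airybi(z), z)


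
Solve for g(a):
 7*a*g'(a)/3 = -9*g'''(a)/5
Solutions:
 g(a) = C1 + Integral(C2*airyai(-35^(1/3)*a/3) + C3*airybi(-35^(1/3)*a/3), a)


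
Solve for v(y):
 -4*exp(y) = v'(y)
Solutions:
 v(y) = C1 - 4*exp(y)


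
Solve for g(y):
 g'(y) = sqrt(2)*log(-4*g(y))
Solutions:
 -sqrt(2)*Integral(1/(log(-_y) + 2*log(2)), (_y, g(y)))/2 = C1 - y


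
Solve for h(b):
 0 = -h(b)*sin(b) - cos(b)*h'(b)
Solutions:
 h(b) = C1*cos(b)


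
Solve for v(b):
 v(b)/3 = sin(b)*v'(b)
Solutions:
 v(b) = C1*(cos(b) - 1)^(1/6)/(cos(b) + 1)^(1/6)


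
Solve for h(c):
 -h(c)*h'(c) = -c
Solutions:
 h(c) = -sqrt(C1 + c^2)
 h(c) = sqrt(C1 + c^2)


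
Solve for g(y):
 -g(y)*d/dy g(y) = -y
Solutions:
 g(y) = -sqrt(C1 + y^2)
 g(y) = sqrt(C1 + y^2)


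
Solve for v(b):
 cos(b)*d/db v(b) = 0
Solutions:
 v(b) = C1


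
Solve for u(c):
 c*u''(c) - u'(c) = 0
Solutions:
 u(c) = C1 + C2*c^2


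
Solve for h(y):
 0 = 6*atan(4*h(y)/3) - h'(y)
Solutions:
 Integral(1/atan(4*_y/3), (_y, h(y))) = C1 + 6*y


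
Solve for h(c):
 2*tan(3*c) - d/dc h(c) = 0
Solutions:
 h(c) = C1 - 2*log(cos(3*c))/3


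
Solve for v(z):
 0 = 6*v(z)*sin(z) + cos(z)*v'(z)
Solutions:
 v(z) = C1*cos(z)^6


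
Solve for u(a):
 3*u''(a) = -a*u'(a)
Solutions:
 u(a) = C1 + C2*erf(sqrt(6)*a/6)


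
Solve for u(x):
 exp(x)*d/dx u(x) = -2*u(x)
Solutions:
 u(x) = C1*exp(2*exp(-x))


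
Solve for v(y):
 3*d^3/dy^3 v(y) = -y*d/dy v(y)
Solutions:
 v(y) = C1 + Integral(C2*airyai(-3^(2/3)*y/3) + C3*airybi(-3^(2/3)*y/3), y)


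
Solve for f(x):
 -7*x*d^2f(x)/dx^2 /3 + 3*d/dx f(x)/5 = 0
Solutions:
 f(x) = C1 + C2*x^(44/35)


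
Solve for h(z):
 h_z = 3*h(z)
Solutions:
 h(z) = C1*exp(3*z)


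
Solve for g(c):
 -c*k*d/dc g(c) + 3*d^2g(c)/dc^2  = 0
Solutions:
 g(c) = Piecewise((-sqrt(6)*sqrt(pi)*C1*erf(sqrt(6)*c*sqrt(-k)/6)/(2*sqrt(-k)) - C2, (k > 0) | (k < 0)), (-C1*c - C2, True))


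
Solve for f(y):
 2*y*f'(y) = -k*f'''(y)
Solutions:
 f(y) = C1 + Integral(C2*airyai(2^(1/3)*y*(-1/k)^(1/3)) + C3*airybi(2^(1/3)*y*(-1/k)^(1/3)), y)


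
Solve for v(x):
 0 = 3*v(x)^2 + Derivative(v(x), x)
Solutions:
 v(x) = 1/(C1 + 3*x)


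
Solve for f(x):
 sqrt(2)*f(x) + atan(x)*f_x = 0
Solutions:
 f(x) = C1*exp(-sqrt(2)*Integral(1/atan(x), x))


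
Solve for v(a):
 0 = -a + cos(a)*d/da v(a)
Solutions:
 v(a) = C1 + Integral(a/cos(a), a)


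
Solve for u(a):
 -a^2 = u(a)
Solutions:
 u(a) = -a^2


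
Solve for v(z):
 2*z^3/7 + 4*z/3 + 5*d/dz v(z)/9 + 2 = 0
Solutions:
 v(z) = C1 - 9*z^4/70 - 6*z^2/5 - 18*z/5


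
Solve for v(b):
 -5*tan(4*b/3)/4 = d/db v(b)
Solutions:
 v(b) = C1 + 15*log(cos(4*b/3))/16


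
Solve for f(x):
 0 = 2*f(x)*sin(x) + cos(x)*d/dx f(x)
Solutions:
 f(x) = C1*cos(x)^2


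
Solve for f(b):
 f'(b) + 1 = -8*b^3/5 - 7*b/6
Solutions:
 f(b) = C1 - 2*b^4/5 - 7*b^2/12 - b


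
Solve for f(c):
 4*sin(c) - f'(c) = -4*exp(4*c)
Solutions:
 f(c) = C1 + exp(4*c) - 4*cos(c)


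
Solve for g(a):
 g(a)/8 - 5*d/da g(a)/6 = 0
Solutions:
 g(a) = C1*exp(3*a/20)


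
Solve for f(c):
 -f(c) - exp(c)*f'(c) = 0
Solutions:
 f(c) = C1*exp(exp(-c))


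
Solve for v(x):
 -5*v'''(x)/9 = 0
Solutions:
 v(x) = C1 + C2*x + C3*x^2


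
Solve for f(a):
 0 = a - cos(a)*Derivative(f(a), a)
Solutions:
 f(a) = C1 + Integral(a/cos(a), a)


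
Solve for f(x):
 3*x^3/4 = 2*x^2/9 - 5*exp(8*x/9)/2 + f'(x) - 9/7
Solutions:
 f(x) = C1 + 3*x^4/16 - 2*x^3/27 + 9*x/7 + 45*exp(8*x/9)/16


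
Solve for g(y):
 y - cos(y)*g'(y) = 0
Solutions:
 g(y) = C1 + Integral(y/cos(y), y)


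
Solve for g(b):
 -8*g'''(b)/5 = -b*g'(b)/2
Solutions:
 g(b) = C1 + Integral(C2*airyai(2^(2/3)*5^(1/3)*b/4) + C3*airybi(2^(2/3)*5^(1/3)*b/4), b)


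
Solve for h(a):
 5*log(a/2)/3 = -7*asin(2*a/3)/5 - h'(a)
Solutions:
 h(a) = C1 - 5*a*log(a)/3 - 7*a*asin(2*a/3)/5 + 5*a*log(2)/3 + 5*a/3 - 7*sqrt(9 - 4*a^2)/10


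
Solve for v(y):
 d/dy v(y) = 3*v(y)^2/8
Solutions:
 v(y) = -8/(C1 + 3*y)


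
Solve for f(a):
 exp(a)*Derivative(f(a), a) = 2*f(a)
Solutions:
 f(a) = C1*exp(-2*exp(-a))


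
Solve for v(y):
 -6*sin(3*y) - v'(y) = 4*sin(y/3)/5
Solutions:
 v(y) = C1 + 12*cos(y/3)/5 + 2*cos(3*y)


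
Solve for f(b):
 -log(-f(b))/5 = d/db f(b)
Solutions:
 -li(-f(b)) = C1 - b/5


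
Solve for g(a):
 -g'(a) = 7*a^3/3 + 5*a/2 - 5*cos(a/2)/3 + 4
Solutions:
 g(a) = C1 - 7*a^4/12 - 5*a^2/4 - 4*a + 10*sin(a/2)/3


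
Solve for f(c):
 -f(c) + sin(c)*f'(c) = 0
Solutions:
 f(c) = C1*sqrt(cos(c) - 1)/sqrt(cos(c) + 1)


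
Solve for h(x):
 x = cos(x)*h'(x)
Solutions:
 h(x) = C1 + Integral(x/cos(x), x)


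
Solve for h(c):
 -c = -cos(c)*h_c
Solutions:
 h(c) = C1 + Integral(c/cos(c), c)


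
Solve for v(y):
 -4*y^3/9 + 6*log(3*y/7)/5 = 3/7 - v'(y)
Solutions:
 v(y) = C1 + y^4/9 - 6*y*log(y)/5 - 6*y*log(3)/5 + 57*y/35 + 6*y*log(7)/5


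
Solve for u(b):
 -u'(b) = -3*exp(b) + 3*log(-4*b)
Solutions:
 u(b) = C1 - 3*b*log(-b) + 3*b*(1 - 2*log(2)) + 3*exp(b)


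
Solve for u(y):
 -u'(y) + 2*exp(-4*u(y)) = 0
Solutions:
 u(y) = log(-I*(C1 + 8*y)^(1/4))
 u(y) = log(I*(C1 + 8*y)^(1/4))
 u(y) = log(-(C1 + 8*y)^(1/4))
 u(y) = log(C1 + 8*y)/4


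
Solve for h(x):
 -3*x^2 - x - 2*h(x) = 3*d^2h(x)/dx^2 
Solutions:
 h(x) = C1*sin(sqrt(6)*x/3) + C2*cos(sqrt(6)*x/3) - 3*x^2/2 - x/2 + 9/2


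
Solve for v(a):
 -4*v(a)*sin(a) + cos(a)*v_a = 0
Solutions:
 v(a) = C1/cos(a)^4


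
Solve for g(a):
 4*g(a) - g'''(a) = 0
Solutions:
 g(a) = C3*exp(2^(2/3)*a) + (C1*sin(2^(2/3)*sqrt(3)*a/2) + C2*cos(2^(2/3)*sqrt(3)*a/2))*exp(-2^(2/3)*a/2)


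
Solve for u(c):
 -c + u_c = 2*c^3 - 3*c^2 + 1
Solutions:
 u(c) = C1 + c^4/2 - c^3 + c^2/2 + c


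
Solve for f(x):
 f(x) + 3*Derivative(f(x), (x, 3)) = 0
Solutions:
 f(x) = C3*exp(-3^(2/3)*x/3) + (C1*sin(3^(1/6)*x/2) + C2*cos(3^(1/6)*x/2))*exp(3^(2/3)*x/6)


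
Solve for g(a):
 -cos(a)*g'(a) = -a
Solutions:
 g(a) = C1 + Integral(a/cos(a), a)


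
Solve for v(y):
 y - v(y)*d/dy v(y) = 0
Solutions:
 v(y) = -sqrt(C1 + y^2)
 v(y) = sqrt(C1 + y^2)


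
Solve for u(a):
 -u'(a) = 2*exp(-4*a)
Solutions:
 u(a) = C1 + exp(-4*a)/2


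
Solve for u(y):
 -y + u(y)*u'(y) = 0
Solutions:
 u(y) = -sqrt(C1 + y^2)
 u(y) = sqrt(C1 + y^2)


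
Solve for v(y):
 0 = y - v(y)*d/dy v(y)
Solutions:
 v(y) = -sqrt(C1 + y^2)
 v(y) = sqrt(C1 + y^2)


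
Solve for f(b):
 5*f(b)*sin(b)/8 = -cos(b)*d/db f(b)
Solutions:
 f(b) = C1*cos(b)^(5/8)


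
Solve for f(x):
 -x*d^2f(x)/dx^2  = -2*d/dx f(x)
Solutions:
 f(x) = C1 + C2*x^3


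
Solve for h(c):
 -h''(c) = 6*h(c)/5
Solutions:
 h(c) = C1*sin(sqrt(30)*c/5) + C2*cos(sqrt(30)*c/5)


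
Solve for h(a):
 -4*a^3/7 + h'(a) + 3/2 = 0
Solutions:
 h(a) = C1 + a^4/7 - 3*a/2


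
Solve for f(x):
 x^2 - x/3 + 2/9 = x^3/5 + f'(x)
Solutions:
 f(x) = C1 - x^4/20 + x^3/3 - x^2/6 + 2*x/9


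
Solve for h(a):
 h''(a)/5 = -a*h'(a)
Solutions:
 h(a) = C1 + C2*erf(sqrt(10)*a/2)


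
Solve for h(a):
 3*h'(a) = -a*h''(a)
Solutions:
 h(a) = C1 + C2/a^2


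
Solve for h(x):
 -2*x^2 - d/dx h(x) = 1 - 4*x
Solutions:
 h(x) = C1 - 2*x^3/3 + 2*x^2 - x


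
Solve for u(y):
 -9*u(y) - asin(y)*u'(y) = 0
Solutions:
 u(y) = C1*exp(-9*Integral(1/asin(y), y))


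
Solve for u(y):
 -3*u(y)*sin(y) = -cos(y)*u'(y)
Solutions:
 u(y) = C1/cos(y)^3


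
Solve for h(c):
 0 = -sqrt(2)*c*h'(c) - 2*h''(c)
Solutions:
 h(c) = C1 + C2*erf(2^(1/4)*c/2)


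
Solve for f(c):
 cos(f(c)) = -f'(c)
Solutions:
 f(c) = pi - asin((C1 + exp(2*c))/(C1 - exp(2*c)))
 f(c) = asin((C1 + exp(2*c))/(C1 - exp(2*c)))


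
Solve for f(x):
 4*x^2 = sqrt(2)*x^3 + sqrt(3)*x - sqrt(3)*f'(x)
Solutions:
 f(x) = C1 + sqrt(6)*x^4/12 - 4*sqrt(3)*x^3/9 + x^2/2


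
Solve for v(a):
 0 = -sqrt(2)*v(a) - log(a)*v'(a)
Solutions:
 v(a) = C1*exp(-sqrt(2)*li(a))


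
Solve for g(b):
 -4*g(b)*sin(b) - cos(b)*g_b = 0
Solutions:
 g(b) = C1*cos(b)^4


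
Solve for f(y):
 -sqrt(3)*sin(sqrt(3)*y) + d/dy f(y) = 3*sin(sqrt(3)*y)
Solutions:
 f(y) = C1 - sqrt(3)*cos(sqrt(3)*y) - cos(sqrt(3)*y)


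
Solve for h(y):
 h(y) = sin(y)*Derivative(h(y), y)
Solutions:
 h(y) = C1*sqrt(cos(y) - 1)/sqrt(cos(y) + 1)


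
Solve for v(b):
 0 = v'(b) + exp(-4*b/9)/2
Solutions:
 v(b) = C1 + 9*exp(-4*b/9)/8


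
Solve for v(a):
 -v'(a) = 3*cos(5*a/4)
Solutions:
 v(a) = C1 - 12*sin(5*a/4)/5


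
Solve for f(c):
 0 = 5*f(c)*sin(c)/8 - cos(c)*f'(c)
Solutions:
 f(c) = C1/cos(c)^(5/8)


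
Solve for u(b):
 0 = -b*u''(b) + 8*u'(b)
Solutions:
 u(b) = C1 + C2*b^9


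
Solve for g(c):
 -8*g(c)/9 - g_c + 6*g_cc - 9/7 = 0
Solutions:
 g(c) = C1*exp(c*(3 - sqrt(201))/36) + C2*exp(c*(3 + sqrt(201))/36) - 81/56


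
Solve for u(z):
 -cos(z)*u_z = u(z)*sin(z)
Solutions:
 u(z) = C1*cos(z)


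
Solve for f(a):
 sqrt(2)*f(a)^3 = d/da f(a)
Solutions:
 f(a) = -sqrt(2)*sqrt(-1/(C1 + sqrt(2)*a))/2
 f(a) = sqrt(2)*sqrt(-1/(C1 + sqrt(2)*a))/2


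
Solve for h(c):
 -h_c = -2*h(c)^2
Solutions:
 h(c) = -1/(C1 + 2*c)


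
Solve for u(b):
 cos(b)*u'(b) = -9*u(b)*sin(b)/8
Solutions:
 u(b) = C1*cos(b)^(9/8)


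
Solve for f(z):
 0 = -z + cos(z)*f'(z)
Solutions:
 f(z) = C1 + Integral(z/cos(z), z)


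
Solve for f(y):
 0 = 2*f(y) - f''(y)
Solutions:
 f(y) = C1*exp(-sqrt(2)*y) + C2*exp(sqrt(2)*y)


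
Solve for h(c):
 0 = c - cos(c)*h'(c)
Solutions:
 h(c) = C1 + Integral(c/cos(c), c)


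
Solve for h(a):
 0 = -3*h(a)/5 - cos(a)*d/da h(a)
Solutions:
 h(a) = C1*(sin(a) - 1)^(3/10)/(sin(a) + 1)^(3/10)


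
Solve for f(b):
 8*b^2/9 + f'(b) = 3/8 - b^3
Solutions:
 f(b) = C1 - b^4/4 - 8*b^3/27 + 3*b/8


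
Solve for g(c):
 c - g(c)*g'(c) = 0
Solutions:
 g(c) = -sqrt(C1 + c^2)
 g(c) = sqrt(C1 + c^2)


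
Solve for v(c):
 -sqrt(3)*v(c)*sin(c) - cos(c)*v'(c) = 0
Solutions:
 v(c) = C1*cos(c)^(sqrt(3))


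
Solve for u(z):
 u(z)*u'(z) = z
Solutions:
 u(z) = -sqrt(C1 + z^2)
 u(z) = sqrt(C1 + z^2)


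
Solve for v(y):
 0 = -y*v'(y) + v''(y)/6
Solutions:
 v(y) = C1 + C2*erfi(sqrt(3)*y)


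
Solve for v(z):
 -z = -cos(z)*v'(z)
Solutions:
 v(z) = C1 + Integral(z/cos(z), z)


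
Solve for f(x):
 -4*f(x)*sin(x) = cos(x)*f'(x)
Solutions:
 f(x) = C1*cos(x)^4


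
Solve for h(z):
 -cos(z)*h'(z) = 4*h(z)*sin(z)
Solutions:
 h(z) = C1*cos(z)^4


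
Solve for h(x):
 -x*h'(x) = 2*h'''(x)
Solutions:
 h(x) = C1 + Integral(C2*airyai(-2^(2/3)*x/2) + C3*airybi(-2^(2/3)*x/2), x)


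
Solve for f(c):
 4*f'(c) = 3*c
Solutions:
 f(c) = C1 + 3*c^2/8


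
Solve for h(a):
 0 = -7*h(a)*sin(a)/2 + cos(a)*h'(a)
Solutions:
 h(a) = C1/cos(a)^(7/2)


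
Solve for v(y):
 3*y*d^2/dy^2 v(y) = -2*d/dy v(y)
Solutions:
 v(y) = C1 + C2*y^(1/3)


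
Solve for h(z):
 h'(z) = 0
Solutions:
 h(z) = C1


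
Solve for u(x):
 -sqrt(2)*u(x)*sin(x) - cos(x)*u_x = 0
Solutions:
 u(x) = C1*cos(x)^(sqrt(2))


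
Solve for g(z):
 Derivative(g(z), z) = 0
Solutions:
 g(z) = C1


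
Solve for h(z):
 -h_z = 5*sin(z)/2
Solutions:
 h(z) = C1 + 5*cos(z)/2


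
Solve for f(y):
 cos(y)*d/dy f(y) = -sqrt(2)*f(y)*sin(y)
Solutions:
 f(y) = C1*cos(y)^(sqrt(2))


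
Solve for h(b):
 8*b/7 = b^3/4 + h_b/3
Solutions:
 h(b) = C1 - 3*b^4/16 + 12*b^2/7


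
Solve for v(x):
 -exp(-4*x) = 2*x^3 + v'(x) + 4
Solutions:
 v(x) = C1 - x^4/2 - 4*x + exp(-4*x)/4


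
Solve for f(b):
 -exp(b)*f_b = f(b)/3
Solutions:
 f(b) = C1*exp(exp(-b)/3)


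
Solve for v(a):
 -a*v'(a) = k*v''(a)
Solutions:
 v(a) = C1 + C2*sqrt(k)*erf(sqrt(2)*a*sqrt(1/k)/2)


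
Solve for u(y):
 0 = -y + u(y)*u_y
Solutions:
 u(y) = -sqrt(C1 + y^2)
 u(y) = sqrt(C1 + y^2)


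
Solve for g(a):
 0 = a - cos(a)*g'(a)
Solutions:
 g(a) = C1 + Integral(a/cos(a), a)


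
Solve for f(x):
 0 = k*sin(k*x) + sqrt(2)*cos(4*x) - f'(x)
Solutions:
 f(x) = C1 + sqrt(2)*sin(4*x)/4 - cos(k*x)


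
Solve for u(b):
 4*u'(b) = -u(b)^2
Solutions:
 u(b) = 4/(C1 + b)


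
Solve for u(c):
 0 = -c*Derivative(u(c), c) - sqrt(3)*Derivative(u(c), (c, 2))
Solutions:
 u(c) = C1 + C2*erf(sqrt(2)*3^(3/4)*c/6)


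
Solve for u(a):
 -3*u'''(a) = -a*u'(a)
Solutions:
 u(a) = C1 + Integral(C2*airyai(3^(2/3)*a/3) + C3*airybi(3^(2/3)*a/3), a)


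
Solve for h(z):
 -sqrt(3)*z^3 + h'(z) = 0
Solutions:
 h(z) = C1 + sqrt(3)*z^4/4


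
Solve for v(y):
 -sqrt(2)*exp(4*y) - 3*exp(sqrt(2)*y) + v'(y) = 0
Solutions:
 v(y) = C1 + sqrt(2)*exp(4*y)/4 + 3*sqrt(2)*exp(sqrt(2)*y)/2


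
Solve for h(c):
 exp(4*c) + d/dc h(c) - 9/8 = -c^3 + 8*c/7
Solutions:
 h(c) = C1 - c^4/4 + 4*c^2/7 + 9*c/8 - exp(4*c)/4


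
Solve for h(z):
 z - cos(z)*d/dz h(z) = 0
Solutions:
 h(z) = C1 + Integral(z/cos(z), z)


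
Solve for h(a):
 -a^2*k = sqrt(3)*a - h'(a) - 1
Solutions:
 h(a) = C1 + a^3*k/3 + sqrt(3)*a^2/2 - a


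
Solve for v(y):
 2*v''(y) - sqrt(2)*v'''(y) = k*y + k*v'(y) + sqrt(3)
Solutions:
 v(y) = C1 + C2*exp(sqrt(2)*y*(1 - sqrt(-sqrt(2)*k + 1))/2) + C3*exp(sqrt(2)*y*(sqrt(-sqrt(2)*k + 1) + 1)/2) - y^2/2 - 2*y/k - sqrt(3)*y/k


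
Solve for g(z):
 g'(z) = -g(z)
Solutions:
 g(z) = C1*exp(-z)


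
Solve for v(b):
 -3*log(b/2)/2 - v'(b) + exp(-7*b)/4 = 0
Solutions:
 v(b) = C1 - 3*b*log(b)/2 + 3*b*(log(2) + 1)/2 - exp(-7*b)/28


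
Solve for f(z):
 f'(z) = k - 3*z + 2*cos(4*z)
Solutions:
 f(z) = C1 + k*z - 3*z^2/2 + sin(4*z)/2


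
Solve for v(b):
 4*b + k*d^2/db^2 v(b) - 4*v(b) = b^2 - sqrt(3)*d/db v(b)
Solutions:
 v(b) = C1*exp(b*(sqrt(16*k + 3) - sqrt(3))/(2*k)) + C2*exp(-b*(sqrt(16*k + 3) + sqrt(3))/(2*k)) - b^2/4 - sqrt(3)*b/8 + b - k/8 - 3/32 + sqrt(3)/4


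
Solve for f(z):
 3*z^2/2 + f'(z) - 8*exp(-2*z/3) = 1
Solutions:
 f(z) = C1 - z^3/2 + z - 12*exp(-2*z/3)


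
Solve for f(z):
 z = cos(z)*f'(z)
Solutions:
 f(z) = C1 + Integral(z/cos(z), z)


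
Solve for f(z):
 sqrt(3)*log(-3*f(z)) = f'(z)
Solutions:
 -sqrt(3)*Integral(1/(log(-_y) + log(3)), (_y, f(z)))/3 = C1 - z


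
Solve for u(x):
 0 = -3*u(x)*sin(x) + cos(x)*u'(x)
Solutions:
 u(x) = C1/cos(x)^3


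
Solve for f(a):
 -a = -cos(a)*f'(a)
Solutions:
 f(a) = C1 + Integral(a/cos(a), a)


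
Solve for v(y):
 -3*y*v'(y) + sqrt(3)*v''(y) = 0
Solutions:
 v(y) = C1 + C2*erfi(sqrt(2)*3^(1/4)*y/2)


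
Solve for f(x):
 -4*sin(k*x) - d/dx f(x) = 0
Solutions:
 f(x) = C1 + 4*cos(k*x)/k


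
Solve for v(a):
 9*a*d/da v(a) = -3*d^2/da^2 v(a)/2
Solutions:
 v(a) = C1 + C2*erf(sqrt(3)*a)


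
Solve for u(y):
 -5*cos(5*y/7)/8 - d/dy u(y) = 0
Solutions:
 u(y) = C1 - 7*sin(5*y/7)/8


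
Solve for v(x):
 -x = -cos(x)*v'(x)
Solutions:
 v(x) = C1 + Integral(x/cos(x), x)


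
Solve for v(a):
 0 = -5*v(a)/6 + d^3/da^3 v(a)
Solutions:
 v(a) = C3*exp(5^(1/3)*6^(2/3)*a/6) + (C1*sin(2^(2/3)*3^(1/6)*5^(1/3)*a/4) + C2*cos(2^(2/3)*3^(1/6)*5^(1/3)*a/4))*exp(-5^(1/3)*6^(2/3)*a/12)


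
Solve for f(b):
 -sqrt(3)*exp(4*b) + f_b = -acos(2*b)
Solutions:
 f(b) = C1 - b*acos(2*b) + sqrt(1 - 4*b^2)/2 + sqrt(3)*exp(4*b)/4


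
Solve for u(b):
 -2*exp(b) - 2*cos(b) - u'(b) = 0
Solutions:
 u(b) = C1 - 2*exp(b) - 2*sin(b)


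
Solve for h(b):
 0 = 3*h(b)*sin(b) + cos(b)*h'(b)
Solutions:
 h(b) = C1*cos(b)^3


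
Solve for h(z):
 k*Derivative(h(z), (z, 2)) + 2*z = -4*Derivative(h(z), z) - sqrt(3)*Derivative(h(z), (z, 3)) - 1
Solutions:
 h(z) = C1 + C2*exp(sqrt(3)*z*(-k + sqrt(k^2 - 16*sqrt(3)))/6) + C3*exp(-sqrt(3)*z*(k + sqrt(k^2 - 16*sqrt(3)))/6) + k*z/8 - z^2/4 - z/4


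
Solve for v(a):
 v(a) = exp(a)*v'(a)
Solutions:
 v(a) = C1*exp(-exp(-a))


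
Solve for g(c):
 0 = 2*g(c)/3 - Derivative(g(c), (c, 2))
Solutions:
 g(c) = C1*exp(-sqrt(6)*c/3) + C2*exp(sqrt(6)*c/3)


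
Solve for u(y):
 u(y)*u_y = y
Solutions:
 u(y) = -sqrt(C1 + y^2)
 u(y) = sqrt(C1 + y^2)


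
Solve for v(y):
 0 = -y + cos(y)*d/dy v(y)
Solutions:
 v(y) = C1 + Integral(y/cos(y), y)


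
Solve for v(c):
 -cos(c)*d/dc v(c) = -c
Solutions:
 v(c) = C1 + Integral(c/cos(c), c)


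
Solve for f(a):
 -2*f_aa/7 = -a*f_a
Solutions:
 f(a) = C1 + C2*erfi(sqrt(7)*a/2)


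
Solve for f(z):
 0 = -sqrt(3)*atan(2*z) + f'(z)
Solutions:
 f(z) = C1 + sqrt(3)*(z*atan(2*z) - log(4*z^2 + 1)/4)


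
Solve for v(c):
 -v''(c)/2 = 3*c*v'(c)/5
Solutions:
 v(c) = C1 + C2*erf(sqrt(15)*c/5)


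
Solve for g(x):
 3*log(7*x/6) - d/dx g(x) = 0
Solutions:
 g(x) = C1 + 3*x*log(x) - 3*x + x*log(343/216)


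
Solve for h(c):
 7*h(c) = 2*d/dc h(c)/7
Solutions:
 h(c) = C1*exp(49*c/2)


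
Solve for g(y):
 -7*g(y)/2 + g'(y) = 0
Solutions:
 g(y) = C1*exp(7*y/2)


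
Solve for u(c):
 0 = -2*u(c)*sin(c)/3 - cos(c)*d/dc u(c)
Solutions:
 u(c) = C1*cos(c)^(2/3)


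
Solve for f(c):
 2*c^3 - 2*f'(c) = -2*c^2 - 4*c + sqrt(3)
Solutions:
 f(c) = C1 + c^4/4 + c^3/3 + c^2 - sqrt(3)*c/2


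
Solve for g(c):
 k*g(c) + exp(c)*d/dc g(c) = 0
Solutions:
 g(c) = C1*exp(k*exp(-c))


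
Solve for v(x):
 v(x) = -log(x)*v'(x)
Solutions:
 v(x) = C1*exp(-li(x))


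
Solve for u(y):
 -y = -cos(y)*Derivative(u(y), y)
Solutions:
 u(y) = C1 + Integral(y/cos(y), y)


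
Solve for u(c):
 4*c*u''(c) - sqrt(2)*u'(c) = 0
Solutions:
 u(c) = C1 + C2*c^(sqrt(2)/4 + 1)


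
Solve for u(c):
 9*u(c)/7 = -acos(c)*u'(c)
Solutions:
 u(c) = C1*exp(-9*Integral(1/acos(c), c)/7)


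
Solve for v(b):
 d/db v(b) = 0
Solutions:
 v(b) = C1


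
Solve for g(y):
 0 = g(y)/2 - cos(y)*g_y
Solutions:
 g(y) = C1*(sin(y) + 1)^(1/4)/(sin(y) - 1)^(1/4)


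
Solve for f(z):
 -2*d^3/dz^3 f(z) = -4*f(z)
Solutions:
 f(z) = C3*exp(2^(1/3)*z) + (C1*sin(2^(1/3)*sqrt(3)*z/2) + C2*cos(2^(1/3)*sqrt(3)*z/2))*exp(-2^(1/3)*z/2)


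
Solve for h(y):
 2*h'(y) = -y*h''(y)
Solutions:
 h(y) = C1 + C2/y


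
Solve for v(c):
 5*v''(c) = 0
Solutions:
 v(c) = C1 + C2*c


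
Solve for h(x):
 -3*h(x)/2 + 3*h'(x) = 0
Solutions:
 h(x) = C1*exp(x/2)


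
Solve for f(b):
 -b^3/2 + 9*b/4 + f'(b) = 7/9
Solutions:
 f(b) = C1 + b^4/8 - 9*b^2/8 + 7*b/9


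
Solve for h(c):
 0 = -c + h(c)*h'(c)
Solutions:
 h(c) = -sqrt(C1 + c^2)
 h(c) = sqrt(C1 + c^2)


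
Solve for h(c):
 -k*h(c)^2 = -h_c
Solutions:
 h(c) = -1/(C1 + c*k)


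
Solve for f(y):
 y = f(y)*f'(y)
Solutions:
 f(y) = -sqrt(C1 + y^2)
 f(y) = sqrt(C1 + y^2)


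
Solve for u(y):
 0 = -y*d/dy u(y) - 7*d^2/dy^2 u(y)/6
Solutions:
 u(y) = C1 + C2*erf(sqrt(21)*y/7)


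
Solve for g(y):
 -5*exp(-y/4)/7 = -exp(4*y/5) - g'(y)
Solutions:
 g(y) = C1 - 5*exp(4*y/5)/4 - 20*exp(-y/4)/7


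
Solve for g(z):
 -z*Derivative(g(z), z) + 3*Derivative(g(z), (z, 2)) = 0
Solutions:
 g(z) = C1 + C2*erfi(sqrt(6)*z/6)


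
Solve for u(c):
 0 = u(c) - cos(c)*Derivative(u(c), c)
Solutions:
 u(c) = C1*sqrt(sin(c) + 1)/sqrt(sin(c) - 1)


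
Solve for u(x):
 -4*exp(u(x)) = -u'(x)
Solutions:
 u(x) = log(-1/(C1 + 4*x))


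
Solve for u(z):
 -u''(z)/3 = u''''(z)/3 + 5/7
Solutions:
 u(z) = C1 + C2*z + C3*sin(z) + C4*cos(z) - 15*z^2/14


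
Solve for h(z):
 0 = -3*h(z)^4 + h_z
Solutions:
 h(z) = (-1/(C1 + 9*z))^(1/3)
 h(z) = (-1/(C1 + 3*z))^(1/3)*(-3^(2/3) - 3*3^(1/6)*I)/6
 h(z) = (-1/(C1 + 3*z))^(1/3)*(-3^(2/3) + 3*3^(1/6)*I)/6


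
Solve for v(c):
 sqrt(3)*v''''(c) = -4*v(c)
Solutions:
 v(c) = (C1*sin(3^(7/8)*c/3) + C2*cos(3^(7/8)*c/3))*exp(-3^(7/8)*c/3) + (C3*sin(3^(7/8)*c/3) + C4*cos(3^(7/8)*c/3))*exp(3^(7/8)*c/3)


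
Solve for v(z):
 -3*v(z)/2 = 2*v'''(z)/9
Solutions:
 v(z) = C3*exp(-3*2^(1/3)*z/2) + (C1*sin(3*2^(1/3)*sqrt(3)*z/4) + C2*cos(3*2^(1/3)*sqrt(3)*z/4))*exp(3*2^(1/3)*z/4)


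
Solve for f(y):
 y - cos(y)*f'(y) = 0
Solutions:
 f(y) = C1 + Integral(y/cos(y), y)


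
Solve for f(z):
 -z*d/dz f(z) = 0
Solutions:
 f(z) = C1


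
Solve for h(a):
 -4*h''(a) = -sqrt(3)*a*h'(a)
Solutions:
 h(a) = C1 + C2*erfi(sqrt(2)*3^(1/4)*a/4)


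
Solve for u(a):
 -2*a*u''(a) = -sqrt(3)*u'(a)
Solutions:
 u(a) = C1 + C2*a^(sqrt(3)/2 + 1)


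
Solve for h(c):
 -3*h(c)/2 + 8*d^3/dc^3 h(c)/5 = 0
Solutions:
 h(c) = C3*exp(15^(1/3)*2^(2/3)*c/4) + (C1*sin(2^(2/3)*3^(5/6)*5^(1/3)*c/8) + C2*cos(2^(2/3)*3^(5/6)*5^(1/3)*c/8))*exp(-15^(1/3)*2^(2/3)*c/8)


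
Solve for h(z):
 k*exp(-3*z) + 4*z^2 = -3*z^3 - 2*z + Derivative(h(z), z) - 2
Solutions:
 h(z) = C1 - k*exp(-3*z)/3 + 3*z^4/4 + 4*z^3/3 + z^2 + 2*z


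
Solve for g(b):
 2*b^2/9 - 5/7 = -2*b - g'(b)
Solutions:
 g(b) = C1 - 2*b^3/27 - b^2 + 5*b/7


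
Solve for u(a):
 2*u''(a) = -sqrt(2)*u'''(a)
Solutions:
 u(a) = C1 + C2*a + C3*exp(-sqrt(2)*a)


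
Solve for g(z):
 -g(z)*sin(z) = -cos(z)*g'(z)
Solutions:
 g(z) = C1/cos(z)


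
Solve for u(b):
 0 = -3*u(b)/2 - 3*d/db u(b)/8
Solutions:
 u(b) = C1*exp(-4*b)


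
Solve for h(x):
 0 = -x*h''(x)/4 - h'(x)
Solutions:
 h(x) = C1 + C2/x^3


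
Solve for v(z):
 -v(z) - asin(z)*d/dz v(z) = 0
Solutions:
 v(z) = C1*exp(-Integral(1/asin(z), z))


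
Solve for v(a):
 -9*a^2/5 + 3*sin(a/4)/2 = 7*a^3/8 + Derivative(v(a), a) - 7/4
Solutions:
 v(a) = C1 - 7*a^4/32 - 3*a^3/5 + 7*a/4 - 6*cos(a/4)


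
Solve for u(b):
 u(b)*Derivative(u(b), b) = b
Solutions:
 u(b) = -sqrt(C1 + b^2)
 u(b) = sqrt(C1 + b^2)


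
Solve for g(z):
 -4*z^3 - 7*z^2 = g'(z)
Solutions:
 g(z) = C1 - z^4 - 7*z^3/3


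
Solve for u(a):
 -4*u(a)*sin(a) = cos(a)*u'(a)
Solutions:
 u(a) = C1*cos(a)^4


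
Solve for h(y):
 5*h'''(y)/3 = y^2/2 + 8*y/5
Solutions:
 h(y) = C1 + C2*y + C3*y^2 + y^5/200 + y^4/25


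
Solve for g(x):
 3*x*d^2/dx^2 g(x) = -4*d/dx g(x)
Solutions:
 g(x) = C1 + C2/x^(1/3)


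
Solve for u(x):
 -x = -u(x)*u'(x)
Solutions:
 u(x) = -sqrt(C1 + x^2)
 u(x) = sqrt(C1 + x^2)


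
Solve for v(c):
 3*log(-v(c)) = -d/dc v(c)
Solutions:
 -li(-v(c)) = C1 - 3*c


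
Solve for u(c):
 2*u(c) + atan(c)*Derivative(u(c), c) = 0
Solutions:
 u(c) = C1*exp(-2*Integral(1/atan(c), c))


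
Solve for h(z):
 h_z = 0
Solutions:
 h(z) = C1


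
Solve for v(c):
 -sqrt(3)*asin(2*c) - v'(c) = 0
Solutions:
 v(c) = C1 - sqrt(3)*(c*asin(2*c) + sqrt(1 - 4*c^2)/2)


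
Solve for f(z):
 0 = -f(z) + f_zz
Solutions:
 f(z) = C1*exp(-z) + C2*exp(z)


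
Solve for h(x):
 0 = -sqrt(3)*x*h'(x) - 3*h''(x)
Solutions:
 h(x) = C1 + C2*erf(sqrt(2)*3^(3/4)*x/6)


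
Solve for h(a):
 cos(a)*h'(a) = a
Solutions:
 h(a) = C1 + Integral(a/cos(a), a)


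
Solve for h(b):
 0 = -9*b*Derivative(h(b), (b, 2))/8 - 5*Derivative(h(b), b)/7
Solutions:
 h(b) = C1 + C2*b^(23/63)


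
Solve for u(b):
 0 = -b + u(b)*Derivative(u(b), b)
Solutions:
 u(b) = -sqrt(C1 + b^2)
 u(b) = sqrt(C1 + b^2)


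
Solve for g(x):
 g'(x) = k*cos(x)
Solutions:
 g(x) = C1 + k*sin(x)


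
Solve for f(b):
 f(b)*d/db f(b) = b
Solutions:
 f(b) = -sqrt(C1 + b^2)
 f(b) = sqrt(C1 + b^2)


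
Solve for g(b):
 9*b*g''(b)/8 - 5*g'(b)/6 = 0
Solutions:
 g(b) = C1 + C2*b^(47/27)


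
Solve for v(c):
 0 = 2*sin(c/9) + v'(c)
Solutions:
 v(c) = C1 + 18*cos(c/9)


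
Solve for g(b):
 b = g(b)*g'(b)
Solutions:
 g(b) = -sqrt(C1 + b^2)
 g(b) = sqrt(C1 + b^2)


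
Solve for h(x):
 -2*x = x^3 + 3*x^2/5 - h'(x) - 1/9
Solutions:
 h(x) = C1 + x^4/4 + x^3/5 + x^2 - x/9


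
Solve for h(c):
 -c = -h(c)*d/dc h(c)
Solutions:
 h(c) = -sqrt(C1 + c^2)
 h(c) = sqrt(C1 + c^2)


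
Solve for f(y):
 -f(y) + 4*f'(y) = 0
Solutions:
 f(y) = C1*exp(y/4)


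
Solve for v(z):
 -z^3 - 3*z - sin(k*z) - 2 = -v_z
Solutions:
 v(z) = C1 + z^4/4 + 3*z^2/2 + 2*z - cos(k*z)/k


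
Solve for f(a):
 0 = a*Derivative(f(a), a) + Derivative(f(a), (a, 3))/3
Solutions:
 f(a) = C1 + Integral(C2*airyai(-3^(1/3)*a) + C3*airybi(-3^(1/3)*a), a)


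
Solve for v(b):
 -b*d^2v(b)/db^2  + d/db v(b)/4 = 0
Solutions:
 v(b) = C1 + C2*b^(5/4)


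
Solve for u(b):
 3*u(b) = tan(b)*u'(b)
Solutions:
 u(b) = C1*sin(b)^3


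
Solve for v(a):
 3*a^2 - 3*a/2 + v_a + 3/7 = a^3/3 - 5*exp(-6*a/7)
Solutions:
 v(a) = C1 + a^4/12 - a^3 + 3*a^2/4 - 3*a/7 + 35*exp(-6*a/7)/6


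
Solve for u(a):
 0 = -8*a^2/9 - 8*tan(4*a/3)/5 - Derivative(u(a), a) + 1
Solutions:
 u(a) = C1 - 8*a^3/27 + a + 6*log(cos(4*a/3))/5


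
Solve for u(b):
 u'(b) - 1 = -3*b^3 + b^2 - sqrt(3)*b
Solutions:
 u(b) = C1 - 3*b^4/4 + b^3/3 - sqrt(3)*b^2/2 + b


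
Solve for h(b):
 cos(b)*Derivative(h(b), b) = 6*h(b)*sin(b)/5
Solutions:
 h(b) = C1/cos(b)^(6/5)


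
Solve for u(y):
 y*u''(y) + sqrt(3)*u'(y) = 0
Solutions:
 u(y) = C1 + C2*y^(1 - sqrt(3))


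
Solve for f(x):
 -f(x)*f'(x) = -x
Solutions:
 f(x) = -sqrt(C1 + x^2)
 f(x) = sqrt(C1 + x^2)


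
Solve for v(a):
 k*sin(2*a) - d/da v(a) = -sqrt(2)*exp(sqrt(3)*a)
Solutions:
 v(a) = C1 - k*cos(2*a)/2 + sqrt(6)*exp(sqrt(3)*a)/3


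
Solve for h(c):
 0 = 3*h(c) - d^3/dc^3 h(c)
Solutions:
 h(c) = C3*exp(3^(1/3)*c) + (C1*sin(3^(5/6)*c/2) + C2*cos(3^(5/6)*c/2))*exp(-3^(1/3)*c/2)


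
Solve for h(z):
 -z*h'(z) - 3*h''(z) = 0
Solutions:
 h(z) = C1 + C2*erf(sqrt(6)*z/6)


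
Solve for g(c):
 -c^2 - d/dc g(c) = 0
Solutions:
 g(c) = C1 - c^3/3


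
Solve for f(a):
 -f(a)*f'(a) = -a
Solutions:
 f(a) = -sqrt(C1 + a^2)
 f(a) = sqrt(C1 + a^2)


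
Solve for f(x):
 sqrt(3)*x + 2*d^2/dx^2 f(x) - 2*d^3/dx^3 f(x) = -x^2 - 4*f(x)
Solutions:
 f(x) = C1*exp(x*(-(3*sqrt(87) + 28)^(1/3) - 1/(3*sqrt(87) + 28)^(1/3) + 2)/6)*sin(sqrt(3)*x*(-(3*sqrt(87) + 28)^(1/3) + (3*sqrt(87) + 28)^(-1/3))/6) + C2*exp(x*(-(3*sqrt(87) + 28)^(1/3) - 1/(3*sqrt(87) + 28)^(1/3) + 2)/6)*cos(sqrt(3)*x*(-(3*sqrt(87) + 28)^(1/3) + (3*sqrt(87) + 28)^(-1/3))/6) + C3*exp(x*((3*sqrt(87) + 28)^(-1/3) + 1 + (3*sqrt(87) + 28)^(1/3))/3) - x^2/4 - sqrt(3)*x/4 + 1/4


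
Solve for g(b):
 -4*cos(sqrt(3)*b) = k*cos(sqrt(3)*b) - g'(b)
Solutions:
 g(b) = C1 + sqrt(3)*k*sin(sqrt(3)*b)/3 + 4*sqrt(3)*sin(sqrt(3)*b)/3


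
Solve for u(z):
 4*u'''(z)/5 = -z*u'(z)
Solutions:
 u(z) = C1 + Integral(C2*airyai(-10^(1/3)*z/2) + C3*airybi(-10^(1/3)*z/2), z)


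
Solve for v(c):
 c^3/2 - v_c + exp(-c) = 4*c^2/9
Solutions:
 v(c) = C1 + c^4/8 - 4*c^3/27 - exp(-c)


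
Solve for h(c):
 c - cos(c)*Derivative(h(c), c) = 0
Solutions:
 h(c) = C1 + Integral(c/cos(c), c)


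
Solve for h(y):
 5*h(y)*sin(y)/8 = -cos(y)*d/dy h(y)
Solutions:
 h(y) = C1*cos(y)^(5/8)


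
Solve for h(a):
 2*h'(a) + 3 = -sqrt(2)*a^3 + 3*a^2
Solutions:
 h(a) = C1 - sqrt(2)*a^4/8 + a^3/2 - 3*a/2


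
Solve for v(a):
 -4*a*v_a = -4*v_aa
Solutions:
 v(a) = C1 + C2*erfi(sqrt(2)*a/2)


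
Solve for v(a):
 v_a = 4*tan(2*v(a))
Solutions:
 v(a) = -asin(C1*exp(8*a))/2 + pi/2
 v(a) = asin(C1*exp(8*a))/2


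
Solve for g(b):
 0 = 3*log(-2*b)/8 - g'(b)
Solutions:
 g(b) = C1 + 3*b*log(-b)/8 + 3*b*(-1 + log(2))/8


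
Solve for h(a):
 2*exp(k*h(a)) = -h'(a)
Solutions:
 h(a) = Piecewise((log(1/(C1*k + 2*a*k))/k, Ne(k, 0)), (nan, True))
 h(a) = Piecewise((C1 - 2*a, Eq(k, 0)), (nan, True))


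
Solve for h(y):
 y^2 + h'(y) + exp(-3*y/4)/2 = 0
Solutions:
 h(y) = C1 - y^3/3 + 2*exp(-3*y/4)/3


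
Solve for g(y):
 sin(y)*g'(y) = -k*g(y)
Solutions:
 g(y) = C1*exp(k*(-log(cos(y) - 1) + log(cos(y) + 1))/2)


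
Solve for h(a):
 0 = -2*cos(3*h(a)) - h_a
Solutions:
 h(a) = -asin((C1 + exp(12*a))/(C1 - exp(12*a)))/3 + pi/3
 h(a) = asin((C1 + exp(12*a))/(C1 - exp(12*a)))/3


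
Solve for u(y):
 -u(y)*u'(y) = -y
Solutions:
 u(y) = -sqrt(C1 + y^2)
 u(y) = sqrt(C1 + y^2)


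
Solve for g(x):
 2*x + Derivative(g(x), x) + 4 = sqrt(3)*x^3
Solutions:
 g(x) = C1 + sqrt(3)*x^4/4 - x^2 - 4*x


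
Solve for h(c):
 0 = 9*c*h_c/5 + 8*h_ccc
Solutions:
 h(c) = C1 + Integral(C2*airyai(-15^(2/3)*c/10) + C3*airybi(-15^(2/3)*c/10), c)


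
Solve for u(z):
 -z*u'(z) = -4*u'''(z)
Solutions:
 u(z) = C1 + Integral(C2*airyai(2^(1/3)*z/2) + C3*airybi(2^(1/3)*z/2), z)


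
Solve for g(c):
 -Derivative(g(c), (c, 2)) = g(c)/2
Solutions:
 g(c) = C1*sin(sqrt(2)*c/2) + C2*cos(sqrt(2)*c/2)


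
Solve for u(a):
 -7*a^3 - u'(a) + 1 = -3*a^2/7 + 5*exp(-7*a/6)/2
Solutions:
 u(a) = C1 - 7*a^4/4 + a^3/7 + a + 15*exp(-7*a/6)/7


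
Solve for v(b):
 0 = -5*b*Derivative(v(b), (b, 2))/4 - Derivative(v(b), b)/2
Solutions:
 v(b) = C1 + C2*b^(3/5)


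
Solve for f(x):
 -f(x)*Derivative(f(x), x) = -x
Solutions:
 f(x) = -sqrt(C1 + x^2)
 f(x) = sqrt(C1 + x^2)


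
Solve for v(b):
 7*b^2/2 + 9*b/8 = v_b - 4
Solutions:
 v(b) = C1 + 7*b^3/6 + 9*b^2/16 + 4*b


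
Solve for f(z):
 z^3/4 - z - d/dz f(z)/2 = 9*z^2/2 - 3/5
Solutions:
 f(z) = C1 + z^4/8 - 3*z^3 - z^2 + 6*z/5


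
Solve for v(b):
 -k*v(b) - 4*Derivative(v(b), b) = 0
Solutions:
 v(b) = C1*exp(-b*k/4)


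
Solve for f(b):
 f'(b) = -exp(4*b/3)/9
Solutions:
 f(b) = C1 - exp(4*b/3)/12


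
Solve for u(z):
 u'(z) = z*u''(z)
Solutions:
 u(z) = C1 + C2*z^2


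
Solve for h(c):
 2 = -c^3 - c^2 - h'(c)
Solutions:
 h(c) = C1 - c^4/4 - c^3/3 - 2*c


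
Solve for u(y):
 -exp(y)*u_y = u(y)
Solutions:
 u(y) = C1*exp(exp(-y))


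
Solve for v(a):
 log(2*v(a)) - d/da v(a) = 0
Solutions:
 -Integral(1/(log(_y) + log(2)), (_y, v(a))) = C1 - a


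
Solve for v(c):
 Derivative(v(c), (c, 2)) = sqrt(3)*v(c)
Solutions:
 v(c) = C1*exp(-3^(1/4)*c) + C2*exp(3^(1/4)*c)


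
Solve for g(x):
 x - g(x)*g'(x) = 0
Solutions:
 g(x) = -sqrt(C1 + x^2)
 g(x) = sqrt(C1 + x^2)


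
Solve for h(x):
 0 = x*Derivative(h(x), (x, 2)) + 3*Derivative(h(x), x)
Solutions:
 h(x) = C1 + C2/x^2


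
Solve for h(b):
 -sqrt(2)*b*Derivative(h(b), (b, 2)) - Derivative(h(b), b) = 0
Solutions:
 h(b) = C1 + C2*b^(1 - sqrt(2)/2)


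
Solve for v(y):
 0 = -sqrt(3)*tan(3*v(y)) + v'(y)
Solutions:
 v(y) = -asin(C1*exp(3*sqrt(3)*y))/3 + pi/3
 v(y) = asin(C1*exp(3*sqrt(3)*y))/3


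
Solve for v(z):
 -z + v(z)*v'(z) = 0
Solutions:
 v(z) = -sqrt(C1 + z^2)
 v(z) = sqrt(C1 + z^2)


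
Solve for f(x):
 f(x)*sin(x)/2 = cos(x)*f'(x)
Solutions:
 f(x) = C1/sqrt(cos(x))


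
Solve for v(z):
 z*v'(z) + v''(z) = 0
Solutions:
 v(z) = C1 + C2*erf(sqrt(2)*z/2)


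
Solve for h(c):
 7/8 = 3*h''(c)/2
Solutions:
 h(c) = C1 + C2*c + 7*c^2/24


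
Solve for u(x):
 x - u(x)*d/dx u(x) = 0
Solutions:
 u(x) = -sqrt(C1 + x^2)
 u(x) = sqrt(C1 + x^2)


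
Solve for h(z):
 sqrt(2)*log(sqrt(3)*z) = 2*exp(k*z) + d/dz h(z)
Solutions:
 h(z) = C1 + sqrt(2)*z*log(z) + sqrt(2)*z*(-1 + log(3)/2) + Piecewise((-2*exp(k*z)/k, Ne(k, 0)), (-2*z, True))


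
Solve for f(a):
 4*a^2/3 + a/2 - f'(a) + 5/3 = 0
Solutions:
 f(a) = C1 + 4*a^3/9 + a^2/4 + 5*a/3


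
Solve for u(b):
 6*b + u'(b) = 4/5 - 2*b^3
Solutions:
 u(b) = C1 - b^4/2 - 3*b^2 + 4*b/5


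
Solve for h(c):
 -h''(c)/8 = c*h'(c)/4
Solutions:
 h(c) = C1 + C2*erf(c)


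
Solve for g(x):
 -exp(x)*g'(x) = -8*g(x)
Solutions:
 g(x) = C1*exp(-8*exp(-x))


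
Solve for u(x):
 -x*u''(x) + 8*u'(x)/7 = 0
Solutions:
 u(x) = C1 + C2*x^(15/7)


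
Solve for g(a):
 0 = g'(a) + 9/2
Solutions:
 g(a) = C1 - 9*a/2


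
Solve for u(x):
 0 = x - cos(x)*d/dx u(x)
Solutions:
 u(x) = C1 + Integral(x/cos(x), x)


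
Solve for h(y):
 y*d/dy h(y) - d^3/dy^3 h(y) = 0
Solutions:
 h(y) = C1 + Integral(C2*airyai(y) + C3*airybi(y), y)


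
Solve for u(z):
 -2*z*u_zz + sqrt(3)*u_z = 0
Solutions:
 u(z) = C1 + C2*z^(sqrt(3)/2 + 1)


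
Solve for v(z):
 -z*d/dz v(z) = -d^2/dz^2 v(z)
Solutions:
 v(z) = C1 + C2*erfi(sqrt(2)*z/2)


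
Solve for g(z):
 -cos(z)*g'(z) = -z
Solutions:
 g(z) = C1 + Integral(z/cos(z), z)
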